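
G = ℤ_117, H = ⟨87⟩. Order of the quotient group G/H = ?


|⟨87⟩| = n / gcd(87, 117) = 117 / 3 = 39
H is normal (ℤ_117 is abelian).
|G/H| = |G| / |H| = 117 / 39 = 3

|G/H| = 3


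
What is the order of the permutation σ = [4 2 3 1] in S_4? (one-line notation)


Cycle decomposition: (1 4)
Cycle lengths: 2
Order = lcm(2) = 2

ord(σ) = 2


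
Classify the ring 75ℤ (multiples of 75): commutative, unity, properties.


75ℤ is a commutative ring under +,× but has no multiplicative identity (1 ∉ 75ℤ); it has no zero divisors, but without unity it is not an integral domain
Commutative: Yes
Integral domain: No
Has unity: No

75ℤ (multiples of 75): Commutative=Yes, Unity=No


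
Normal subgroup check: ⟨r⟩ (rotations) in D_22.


H = ⟨r⟩ (rotations) in D_22
The rotation subgroup ⟨r⟩ has index 2 in D_22, so it is normal

Yes, normal subgroup


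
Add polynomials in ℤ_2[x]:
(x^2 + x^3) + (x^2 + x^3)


Add coefficients mod 2:
x^0: 0 + 0 = 0 (mod 2)
x^1: 0 + 0 = 0 (mod 2)
x^2: 1 + 1 = 0 (mod 2)
x^3: 1 + 1 = 0 (mod 2)
Result: 0

f + g = 0


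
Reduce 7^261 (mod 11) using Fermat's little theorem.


Fermat's little theorem: if p is prime and gcd(a,p)=1, then a^(p-1) ≡ 1 (mod p)
p = 11 is prime, gcd(7,11) = 1
Reduce exponent: 261 mod 10 = 1
So 7^261 ≡ 7^1 (mod 11)
7^1 mod 11 = 7

7^261 ≡ 7 (mod 11)


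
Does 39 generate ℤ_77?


g generates ℤ_n iff gcd(g, n) = 1
gcd(39, 77) = 1
Since gcd = 1, 39 is a generator.

Yes, 39 generates ℤ_77


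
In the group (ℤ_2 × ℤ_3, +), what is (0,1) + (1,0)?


Operation: componentwise addition mod (2, 3)
(0,1) + (1,0) = ((a₁+b₁) mod 2, (a₂+b₂) mod 3) with a = (0,1), b = (1,0)

(0,1) + (1,0) = (1,1)


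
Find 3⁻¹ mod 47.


Use the extended Euclidean algorithm to write 1 = 3·s + 47·t; then s mod 47 is the inverse.
Euclidean algorithm:
  3 = 0·47 + 3
  47 = 15·3 + 2
  3 = 1·2 + 1
  2 = 2·1 + 0
gcd(3,47) = 1
Back-substitution gives: 3·(16) + 47·(-1) = 1
So 3⁻¹ ≡ 16 ≡ 16 (mod 47)
Check: 3 × 16 = 48 ≡ 1 (mod 47) ✓

3⁻¹ ≡ 16 (mod 47)


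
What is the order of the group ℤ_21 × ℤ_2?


|A × B| = |A| · |B|
|ℤ_21 × ℤ_2| = 21 × 2 = 42

|ℤ_21 × ℤ_2| = 42


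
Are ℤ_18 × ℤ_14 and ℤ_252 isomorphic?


Comparing ℤ_18 × ℤ_14 and ℤ_252:
gcd(18,14) = 2 ≠ 1. Max element order in ℤ_18×ℤ_14 is lcm(18,14) = 126 < 252, so it has no element of order 252

No, ℤ_18 × ℤ_14 ≇ ℤ_252


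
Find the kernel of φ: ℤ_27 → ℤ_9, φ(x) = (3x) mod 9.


Kernel = preimage of identity
ker(φ) = {x ∈ ℤ_27 : 3x ≡ 0 (mod 9)}. Since 9 | 27, φ is well-defined. The kernel is the cyclic subgroup ⟨3⟩ of ℤ_27 (order 9), i.e. {0, 3, 6, 9, 12, 15, 18, 21, 24}

ker(φ) = {0, 3, 6, 9, 12, 15, 18, 21, 24}


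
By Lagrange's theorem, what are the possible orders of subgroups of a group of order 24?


Lagrange's theorem: |H| divides |G|
|G| = 24
Divisors of 24: 1, 2, 3, 4, 6, 8, 12, 24

Possible subgroup orders: {1, 2, 3, 4, 6, 8, 12, 24}


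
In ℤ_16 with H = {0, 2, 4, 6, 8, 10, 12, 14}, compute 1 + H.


1 + H = {1 + h (mod 16) : h ∈ H}
1+0=1, 1+2=3, 1+4=5, 1+6=7, 1+8=9, 1+10=11, 1+12=13, 1+14=15

1 + H = {1, 3, 5, 7, 9, 11, 13, 15}


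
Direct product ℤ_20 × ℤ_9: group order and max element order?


|ℤ_20 × ℤ_9| = 20 × 9 = 180
Max element order = lcm(20,9) = 180
Cyclic? Yes (gcd=1)

|ℤ_20×ℤ_9| = 180, max element order = 180


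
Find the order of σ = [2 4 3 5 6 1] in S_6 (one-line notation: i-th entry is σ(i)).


Cycle decomposition: (1 2 4 5 6)
Cycle lengths: 5
Order = lcm(5) = 5

ord(σ) = 5


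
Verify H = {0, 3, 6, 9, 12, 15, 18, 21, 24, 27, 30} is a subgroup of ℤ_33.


Subgroup test for H = {0, 3, 6, 9, 12, 15, 18, 21, 24, 27, 30} in (ℤ_33, +):
(1) 0 ∈ H? Yes
(2) Closure: for all a,b ∈ H, (a+b) mod 33 ∈ H? Yes
(3) Inverses: for all a ∈ H, -a mod 33 ∈ H? Yes

Yes, H is a subgroup of ℤ_33


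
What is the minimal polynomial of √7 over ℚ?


√7 satisfies x² - 7 = 0, irreducible over ℚ since 7 is squarefree

Minimal polynomial: x² - 7


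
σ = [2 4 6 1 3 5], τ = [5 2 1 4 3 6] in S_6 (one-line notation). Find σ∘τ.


σ∘τ: apply τ first, then σ
1 →τ 5 →σ 3
2 →τ 2 →σ 4
3 →τ 1 →σ 2
4 →τ 4 →σ 1
5 →τ 3 →σ 6
6 →τ 6 →σ 5

σ∘τ = [3 4 2 1 6 5]


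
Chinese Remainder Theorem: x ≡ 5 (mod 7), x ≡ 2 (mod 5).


m₁ = 7, m₂ = 5, gcd = 1, so CRT applies. M = m₁·m₂ = 35
Let M₁ = M/m₁ = 5, M₂ = M/m₂ = 7
Find y₁ ≡ M₁⁻¹ (mod m₁): 5⁻¹ ≡ 3 (mod 7)
Find y₂ ≡ M₂⁻¹ (mod m₂): 7⁻¹ ≡ 3 (mod 5)
x = a₁·M₁·y₁ + a₂·M₂·y₂ = 5·5·3 + 2·7·3 = 117
Reduce mod 35: x ≡ 12
Check: 12 mod 7 = 5 ✓, 12 mod 5 = 2 ✓

x ≡ 12 (mod 35)


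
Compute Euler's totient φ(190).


Factor n: 190 = 2 × 5 × 19
φ(n) = n · ∏(1 - 1/p) over distinct primes p | n
φ(190) = 190 · (1 - 1/2) · (1 - 1/5) · (1 - 1/19) = 72

φ(190) = 72


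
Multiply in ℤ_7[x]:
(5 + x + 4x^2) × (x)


Expand and collect like terms; reduce coefficients mod 7:
x^0: 5·0 = 0 ≡ 0 (mod 7)
x^1: 5·1 + 1·0 = 5 ≡ 5 (mod 7)
x^2: 1·1 + 4·0 = 1 ≡ 1 (mod 7)
x^3: 4·1 = 4 ≡ 4 (mod 7)
Result: 5x + x^2 + 4x^3

f · g = 5x + x^2 + 4x^3


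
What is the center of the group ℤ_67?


Z(G) = {g ∈ G | gx = xg for all x ∈ G}
ℤ_67 is abelian, so Z(G) = G

Z(ℤ_67) = ℤ_67


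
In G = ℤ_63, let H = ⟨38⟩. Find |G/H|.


|⟨38⟩| = n / gcd(38, 63) = 63 / 1 = 63
H is normal (ℤ_63 is abelian).
|G/H| = |G| / |H| = 63 / 63 = 1

|G/H| = 1


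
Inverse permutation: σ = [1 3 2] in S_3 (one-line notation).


To find σ⁻¹, swap domain and range:
σ(1) = 1 → σ⁻¹(1) = 1
σ(2) = 3 → σ⁻¹(3) = 2
σ(3) = 2 → σ⁻¹(2) = 3

σ⁻¹ = [1 3 2]


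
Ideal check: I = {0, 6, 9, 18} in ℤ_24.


Check ideal conditions for I = {0, 6, 9, 18} in ℤ_24:
(1) I is an additive subgroup? No
(2) For r ∈ ℤ_24 and a ∈ I: r·a ∈ I? No  [counterexample: r=2, a=6, r·a mod 24 = 12 ∉ I]

No, I is not an ideal of ℤ_24


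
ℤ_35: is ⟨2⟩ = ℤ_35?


g generates ℤ_n iff gcd(g, n) = 1
gcd(2, 35) = 1
Since gcd = 1, 2 is a generator.

Yes, 2 generates ℤ_35


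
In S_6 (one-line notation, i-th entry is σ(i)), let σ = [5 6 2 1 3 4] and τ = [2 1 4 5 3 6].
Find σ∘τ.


σ∘τ: apply τ first, then σ
1 →τ 2 →σ 6
2 →τ 1 →σ 5
3 →τ 4 →σ 1
4 →τ 5 →σ 3
5 →τ 3 →σ 2
6 →τ 6 →σ 4

σ∘τ = [6 5 1 3 2 4]


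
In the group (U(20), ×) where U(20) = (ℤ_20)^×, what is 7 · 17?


Operation: multiplication mod 20
7 · 17 = (a × b) mod 20 with a = 7, b = 17

7 · 17 = 19


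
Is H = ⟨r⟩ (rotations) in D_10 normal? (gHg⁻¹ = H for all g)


H = ⟨r⟩ (rotations) in D_10
The rotation subgroup ⟨r⟩ has index 2 in D_10, so it is normal

Yes, normal subgroup


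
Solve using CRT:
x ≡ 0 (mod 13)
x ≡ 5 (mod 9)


m₁ = 13, m₂ = 9, gcd = 1, so CRT applies. M = m₁·m₂ = 117
Let M₁ = M/m₁ = 9, M₂ = M/m₂ = 13
Find y₁ ≡ M₁⁻¹ (mod m₁): 9⁻¹ ≡ 3 (mod 13)
Find y₂ ≡ M₂⁻¹ (mod m₂): 13⁻¹ ≡ 7 (mod 9)
x = a₁·M₁·y₁ + a₂·M₂·y₂ = 0·9·3 + 5·13·7 = 455
Reduce mod 117: x ≡ 104
Check: 104 mod 13 = 0 ✓, 104 mod 9 = 5 ✓

x ≡ 104 (mod 117)


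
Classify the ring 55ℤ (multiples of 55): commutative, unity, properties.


55ℤ is a commutative ring under +,× but has no multiplicative identity (1 ∉ 55ℤ); it has no zero divisors, but without unity it is not an integral domain
Commutative: Yes
Integral domain: No
Has unity: No

55ℤ (multiples of 55): Commutative=Yes, Unity=No


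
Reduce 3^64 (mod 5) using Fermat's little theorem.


Fermat's little theorem: if p is prime and gcd(a,p)=1, then a^(p-1) ≡ 1 (mod p)
p = 5 is prime, gcd(3,5) = 1
Reduce exponent: 64 mod 4 = 0
So 3^64 ≡ 3^0 (mod 5)
3^0 = 1

3^64 ≡ 1 (mod 5)


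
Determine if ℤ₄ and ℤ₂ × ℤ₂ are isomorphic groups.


Comparing ℤ₄ and ℤ₂ × ℤ₂:
ℤ₄ has an element of order 4; ℤ₂×ℤ₂ has exponent 2

No, ℤ₄ ≇ ℤ₂ × ℤ₂


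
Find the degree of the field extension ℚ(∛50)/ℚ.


∛50 has minimal polynomial x³ - 50 (irreducible over ℚ since 50 is not a perfect cube)

[ℚ(∛50)/ℚ] = 3


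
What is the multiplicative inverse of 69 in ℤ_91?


Use the extended Euclidean algorithm to write 1 = 69·s + 91·t; then s mod 91 is the inverse.
Euclidean algorithm:
  69 = 0·91 + 69
  91 = 1·69 + 22
  69 = 3·22 + 3
  22 = 7·3 + 1
  3 = 3·1 + 0
gcd(69,91) = 1
Back-substitution gives: 69·(-29) + 91·(22) = 1
So 69⁻¹ ≡ -29 ≡ 62 (mod 91)
Check: 69 × 62 = 4278 ≡ 1 (mod 91) ✓

69⁻¹ ≡ 62 (mod 91)


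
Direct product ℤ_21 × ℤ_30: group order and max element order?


|ℤ_21 × ℤ_30| = 21 × 30 = 630
Max element order = lcm(21,30) = 210
Cyclic? No (gcd=3)

|ℤ_21×ℤ_30| = 630, max element order = 210


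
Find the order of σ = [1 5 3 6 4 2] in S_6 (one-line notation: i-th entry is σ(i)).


Cycle decomposition: (2 5 4 6)
Cycle lengths: 4
Order = lcm(4) = 4

ord(σ) = 4


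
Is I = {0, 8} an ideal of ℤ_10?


Check ideal conditions for I = {0, 8} in ℤ_10:
(1) I is an additive subgroup? No
(2) For r ∈ ℤ_10 and a ∈ I: r·a ∈ I? No  [counterexample: r=2, a=8, r·a mod 10 = 6 ∉ I]

No, I is not an ideal of ℤ_10


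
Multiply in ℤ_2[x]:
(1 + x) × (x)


Expand and collect like terms; reduce coefficients mod 2:
x^0: 1·0 = 0 ≡ 0 (mod 2)
x^1: 1·1 + 1·0 = 1 ≡ 1 (mod 2)
x^2: 1·1 = 1 ≡ 1 (mod 2)
Result: x + x^2

f · g = x + x^2


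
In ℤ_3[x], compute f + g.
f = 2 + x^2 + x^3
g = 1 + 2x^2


Add coefficients mod 3:
x^0: 2 + 1 = 0 (mod 3)
x^1: 0 + 0 = 0 (mod 3)
x^2: 1 + 2 = 0 (mod 3)
x^3: 1 + 0 = 1 (mod 3)
Result: x^3

f + g = x^3


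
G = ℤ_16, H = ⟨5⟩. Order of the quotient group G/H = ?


|⟨5⟩| = n / gcd(5, 16) = 16 / 1 = 16
H is normal (ℤ_16 is abelian).
|G/H| = |G| / |H| = 16 / 16 = 1

|G/H| = 1


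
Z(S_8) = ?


Z(G) = {g ∈ G | gx = xg for all x ∈ G}
S_n is non-abelian for n ≥ 3; Z(S_8) is trivial

Z(S_8) = {e}


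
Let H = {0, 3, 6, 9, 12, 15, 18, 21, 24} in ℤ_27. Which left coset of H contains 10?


10 + H = {10 + h (mod 27) : h ∈ H}
10+0=10, 10+3=13, 10+6=16, 10+9=19, 10+12=22, 10+15=25, 10+18=1, 10+21=4, 10+24=7
10 + H = {1, 4, 7, 10, 13, 16, 19, 22, 25} = 1 + H

10 + H = {1, 4, 7, 10, 13, 16, 19, 22, 25}


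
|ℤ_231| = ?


ℤ_n has n elements.

|ℤ_231| = 231


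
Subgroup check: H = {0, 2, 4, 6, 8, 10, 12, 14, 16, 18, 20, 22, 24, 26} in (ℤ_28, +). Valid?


Subgroup test for H = {0, 2, 4, 6, 8, 10, 12, 14, 16, 18, 20, 22, 24, 26} in (ℤ_28, +):
(1) 0 ∈ H? Yes
(2) Closure: for all a,b ∈ H, (a+b) mod 28 ∈ H? Yes
(3) Inverses: for all a ∈ H, -a mod 28 ∈ H? Yes

Yes, H is a subgroup of ℤ_28


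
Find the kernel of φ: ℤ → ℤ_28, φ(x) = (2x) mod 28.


Kernel = preimage of identity
ker(φ) = {x ∈ ℤ : 2x ≡ 0 (mod 28)}. gcd(2,28) = 2, so 2x ≡ 0 (mod 28) ⟺ x ≡ 0 (mod 28/2 = 14). Hence ker(φ) = 14ℤ

ker(φ) = 14ℤ


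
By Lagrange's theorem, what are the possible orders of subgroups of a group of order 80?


Lagrange's theorem: |H| divides |G|
|G| = 80
Divisors of 80: 1, 2, 4, 5, 8, 10, 16, 20, 40, 80

Possible subgroup orders: {1, 2, 4, 5, 8, 10, 16, 20, 40, 80}


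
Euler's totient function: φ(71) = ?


Factor n: 71 = 71
φ(n) = n · ∏(1 - 1/p) over distinct primes p | n
φ(71) = 71 · (1 - 1/71) = 70

φ(71) = 70


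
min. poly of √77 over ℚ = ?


√77 satisfies x² - 77 = 0, irreducible over ℚ since 77 is squarefree

Minimal polynomial: x² - 77


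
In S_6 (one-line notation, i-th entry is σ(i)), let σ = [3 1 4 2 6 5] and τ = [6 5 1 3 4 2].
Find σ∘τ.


σ∘τ: apply τ first, then σ
1 →τ 6 →σ 5
2 →τ 5 →σ 6
3 →τ 1 →σ 3
4 →τ 3 →σ 4
5 →τ 4 →σ 2
6 →τ 2 →σ 1

σ∘τ = [5 6 3 4 2 1]


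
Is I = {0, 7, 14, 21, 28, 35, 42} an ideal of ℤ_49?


Check ideal conditions for I = {0, 7, 14, 21, 28, 35, 42} in ℤ_49:
(1) I is an additive subgroup? Yes
(2) For r ∈ ℤ_49 and a ∈ I: r·a ∈ I? Yes

Yes, I is an ideal of ℤ_49


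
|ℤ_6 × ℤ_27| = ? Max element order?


|ℤ_6 × ℤ_27| = 6 × 27 = 162
Max element order = lcm(6,27) = 54
Cyclic? No (gcd=3)

|ℤ_6×ℤ_27| = 162, max element order = 54


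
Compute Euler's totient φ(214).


Factor n: 214 = 2 × 107
φ(n) = n · ∏(1 - 1/p) over distinct primes p | n
φ(214) = 214 · (1 - 1/2) · (1 - 1/107) = 106

φ(214) = 106


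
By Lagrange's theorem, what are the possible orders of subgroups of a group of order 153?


Lagrange's theorem: |H| divides |G|
|G| = 153
Divisors of 153: 1, 3, 9, 17, 51, 153

Possible subgroup orders: {1, 3, 9, 17, 51, 153}


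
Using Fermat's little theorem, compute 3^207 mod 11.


Fermat's little theorem: if p is prime and gcd(a,p)=1, then a^(p-1) ≡ 1 (mod p)
p = 11 is prime, gcd(3,11) = 1
Reduce exponent: 207 mod 10 = 7
So 3^207 ≡ 3^7 (mod 11)
3^7 mod 11 = 9

3^207 ≡ 9 (mod 11)


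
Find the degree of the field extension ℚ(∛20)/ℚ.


∛20 has minimal polynomial x³ - 20 (irreducible over ℚ since 20 is not a perfect cube)

[ℚ(∛20)/ℚ] = 3


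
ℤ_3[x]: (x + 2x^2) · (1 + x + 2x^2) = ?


Expand and collect like terms; reduce coefficients mod 3:
x^0: 0·1 = 0 ≡ 0 (mod 3)
x^1: 0·1 + 1·1 = 1 ≡ 1 (mod 3)
x^2: 0·2 + 1·1 + 2·1 = 3 ≡ 0 (mod 3)
x^3: 1·2 + 2·1 = 4 ≡ 1 (mod 3)
x^4: 2·2 = 4 ≡ 1 (mod 3)
Result: x + x^3 + x^4

f · g = x + x^3 + x^4


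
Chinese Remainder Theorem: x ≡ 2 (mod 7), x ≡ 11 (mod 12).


m₁ = 7, m₂ = 12, gcd = 1, so CRT applies. M = m₁·m₂ = 84
Let M₁ = M/m₁ = 12, M₂ = M/m₂ = 7
Find y₁ ≡ M₁⁻¹ (mod m₁): 12⁻¹ ≡ 3 (mod 7)
Find y₂ ≡ M₂⁻¹ (mod m₂): 7⁻¹ ≡ 7 (mod 12)
x = a₁·M₁·y₁ + a₂·M₂·y₂ = 2·12·3 + 11·7·7 = 611
Reduce mod 84: x ≡ 23
Check: 23 mod 7 = 2 ✓, 23 mod 12 = 11 ✓

x ≡ 23 (mod 84)


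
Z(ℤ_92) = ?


Z(G) = {g ∈ G | gx = xg for all x ∈ G}
ℤ_92 is abelian, so Z(G) = G

Z(ℤ_92) = ℤ_92


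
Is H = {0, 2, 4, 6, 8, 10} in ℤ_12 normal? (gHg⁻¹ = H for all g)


H = {0, 2, 4, 6, 8, 10} in ℤ_12
ℤ_12 is abelian; every subgroup of an abelian group is normal

Yes, normal subgroup


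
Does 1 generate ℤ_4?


g generates ℤ_n iff gcd(g, n) = 1
gcd(1, 4) = 1
Since gcd = 1, 1 is a generator.

Yes, 1 generates ℤ_4


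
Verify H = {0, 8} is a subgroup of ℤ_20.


Subgroup test for H = {0, 8} in (ℤ_20, +):
(1) 0 ∈ H? Yes
(2) Closure: for all a,b ∈ H, (a+b) mod 20 ∈ H? No  [counterexample: 8 + 8 = 16 ∉ H]
(3) Inverses: for all a ∈ H, -a mod 20 ∈ H? No

No, H is not a subgroup of ℤ_20


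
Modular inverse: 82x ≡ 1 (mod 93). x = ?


Use the extended Euclidean algorithm to write 1 = 82·s + 93·t; then s mod 93 is the inverse.
Euclidean algorithm:
  82 = 0·93 + 82
  93 = 1·82 + 11
  82 = 7·11 + 5
  11 = 2·5 + 1
  5 = 5·1 + 0
gcd(82,93) = 1
Back-substitution gives: 82·(-17) + 93·(15) = 1
So 82⁻¹ ≡ -17 ≡ 76 (mod 93)
Check: 82 × 76 = 6232 ≡ 1 (mod 93) ✓

82⁻¹ ≡ 76 (mod 93)


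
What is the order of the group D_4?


|D_n| = 2n (n rotations and n reflections)
|D_4| = 2×4 = 8

|D_4| = 8


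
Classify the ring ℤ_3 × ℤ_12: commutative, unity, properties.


Direct product ring; commutative with unity (1,1); but (1,0)·(0,1) = (0,0) gives zero divisors, so not an integral domain
Commutative: Yes
Integral domain: No
Has unity: Yes

ℤ_3 × ℤ_12: Commutative=Yes, Unity=Yes


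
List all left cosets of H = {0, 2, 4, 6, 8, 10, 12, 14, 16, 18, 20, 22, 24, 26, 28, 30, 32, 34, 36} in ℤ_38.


H = {0, 2, 4, 6, 8, 10, 12, 14, 16, 18, 20, 22, 24, 26, 28, 30, 32, 34, 36}, |H| = 19
Number of cosets = |G|/|H| = 38/19 = 2
0 + H = {0, 2, 4, 6, 8, 10, 12, 14, 16, 18, 20, 22, 24, 26, 28, 30, 32, 34, 36}
1 + H = {1, 3, 5, 7, 9, 11, 13, 15, 17, 19, 21, 23, 25, 27, 29, 31, 33, 35, 37}

Cosets: 0+H={0,2,4,6,8,10,12,14,16,18,20,22,24,26,28,30,32,34,36}; 1+H={1,3,5,7,9,11,13,15,17,19,21,23,25,27,29,31,33,35,37}


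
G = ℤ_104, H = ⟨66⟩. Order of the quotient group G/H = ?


|⟨66⟩| = n / gcd(66, 104) = 104 / 2 = 52
H is normal (ℤ_104 is abelian).
|G/H| = |G| / |H| = 104 / 52 = 2

|G/H| = 2


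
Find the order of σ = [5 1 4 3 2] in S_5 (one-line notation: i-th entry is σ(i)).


Cycle decomposition: (1 5 2) (3 4)
Cycle lengths: 3, 2
Order = lcm(3, 2) = 6

ord(σ) = 6


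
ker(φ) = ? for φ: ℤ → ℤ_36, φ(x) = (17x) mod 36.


Kernel = preimage of identity
ker(φ) = {x ∈ ℤ : 17x ≡ 0 (mod 36)}. gcd(17,36) = 1, so 17x ≡ 0 (mod 36) ⟺ x ≡ 0 (mod 36/1 = 36). Hence ker(φ) = 36ℤ

ker(φ) = 36ℤ


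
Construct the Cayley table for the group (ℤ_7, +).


Elements: {0, 1, 2, 3, 4, 5, 6}
Operation: addition mod 7
Entry (a, b) = (a + b) mod 7

Cayley table:
  | 0 | 1 | 2 | 3 | 4 | 5 | 6
0 | 0 | 1 | 2 | 3 | 4 | 5 | 6
1 | 1 | 2 | 3 | 4 | 5 | 6 | 0
2 | 2 | 3 | 4 | 5 | 6 | 0 | 1
3 | 3 | 4 | 5 | 6 | 0 | 1 | 2
4 | 4 | 5 | 6 | 0 | 1 | 2 | 3
5 | 5 | 6 | 0 | 1 | 2 | 3 | 4
6 | 6 | 0 | 1 | 2 | 3 | 4 | 5


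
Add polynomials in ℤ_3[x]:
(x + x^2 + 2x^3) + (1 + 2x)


Add coefficients mod 3:
x^0: 0 + 1 = 1 (mod 3)
x^1: 1 + 2 = 0 (mod 3)
x^2: 1 + 0 = 1 (mod 3)
x^3: 2 + 0 = 2 (mod 3)
Result: 1 + x^2 + 2x^3

f + g = 1 + x^2 + 2x^3


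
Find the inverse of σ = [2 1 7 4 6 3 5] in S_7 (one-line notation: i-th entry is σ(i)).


To find σ⁻¹, swap domain and range:
σ(1) = 2 → σ⁻¹(2) = 1
σ(2) = 1 → σ⁻¹(1) = 2
σ(3) = 7 → σ⁻¹(7) = 3
σ(4) = 4 → σ⁻¹(4) = 4
σ(5) = 6 → σ⁻¹(6) = 5
σ(6) = 3 → σ⁻¹(3) = 6
σ(7) = 5 → σ⁻¹(5) = 7

σ⁻¹ = [2 1 6 4 7 5 3]


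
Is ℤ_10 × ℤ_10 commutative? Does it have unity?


Direct product ring; commutative with unity (1,1); but (1,0)·(0,1) = (0,0) gives zero divisors, so not an integral domain
Commutative: Yes
Integral domain: No
Has unity: Yes

ℤ_10 × ℤ_10: Commutative=Yes, Unity=Yes


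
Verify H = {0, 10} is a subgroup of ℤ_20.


Subgroup test for H = {0, 10} in (ℤ_20, +):
(1) 0 ∈ H? Yes
(2) Closure: for all a,b ∈ H, (a+b) mod 20 ∈ H? Yes
(3) Inverses: for all a ∈ H, -a mod 20 ∈ H? Yes

Yes, H is a subgroup of ℤ_20


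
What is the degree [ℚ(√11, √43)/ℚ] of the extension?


[ℚ(√11,√43):ℚ] = [ℚ(√11,√43):ℚ(√11)]·[ℚ(√11):ℚ] = 2·2 = 4

[ℚ(√11, √43)/ℚ] = 4


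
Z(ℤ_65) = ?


Z(G) = {g ∈ G | gx = xg for all x ∈ G}
ℤ_65 is abelian, so Z(G) = G

Z(ℤ_65) = ℤ_65


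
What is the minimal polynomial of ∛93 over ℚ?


∛93 satisfies x³ - 93 = 0, irreducible over ℚ (no rational root; 93 is not a perfect cube)

Minimal polynomial: x³ - 93


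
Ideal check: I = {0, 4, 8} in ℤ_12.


Check ideal conditions for I = {0, 4, 8} in ℤ_12:
(1) I is an additive subgroup? Yes
(2) For r ∈ ℤ_12 and a ∈ I: r·a ∈ I? Yes

Yes, I is an ideal of ℤ_12


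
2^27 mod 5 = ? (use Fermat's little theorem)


Fermat's little theorem: if p is prime and gcd(a,p)=1, then a^(p-1) ≡ 1 (mod p)
p = 5 is prime, gcd(2,5) = 1
Reduce exponent: 27 mod 4 = 3
So 2^27 ≡ 2^3 (mod 5)
2^3 mod 5 = 3

2^27 ≡ 3 (mod 5)


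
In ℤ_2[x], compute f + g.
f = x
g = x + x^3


Add coefficients mod 2:
x^0: 0 + 0 = 0 (mod 2)
x^1: 1 + 1 = 0 (mod 2)
x^2: 0 + 0 = 0 (mod 2)
x^3: 0 + 1 = 1 (mod 2)
Result: x^3

f + g = x^3


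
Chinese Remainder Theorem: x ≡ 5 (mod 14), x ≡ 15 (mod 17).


m₁ = 14, m₂ = 17, gcd = 1, so CRT applies. M = m₁·m₂ = 238
Let M₁ = M/m₁ = 17, M₂ = M/m₂ = 14
Find y₁ ≡ M₁⁻¹ (mod m₁): 17⁻¹ ≡ 5 (mod 14)
Find y₂ ≡ M₂⁻¹ (mod m₂): 14⁻¹ ≡ 11 (mod 17)
x = a₁·M₁·y₁ + a₂·M₂·y₂ = 5·17·5 + 15·14·11 = 2735
Reduce mod 238: x ≡ 117
Check: 117 mod 14 = 5 ✓, 117 mod 17 = 15 ✓

x ≡ 117 (mod 238)


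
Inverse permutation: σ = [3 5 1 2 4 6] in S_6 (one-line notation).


To find σ⁻¹, swap domain and range:
σ(1) = 3 → σ⁻¹(3) = 1
σ(2) = 5 → σ⁻¹(5) = 2
σ(3) = 1 → σ⁻¹(1) = 3
σ(4) = 2 → σ⁻¹(2) = 4
σ(5) = 4 → σ⁻¹(4) = 5
σ(6) = 6 → σ⁻¹(6) = 6

σ⁻¹ = [3 4 1 5 2 6]


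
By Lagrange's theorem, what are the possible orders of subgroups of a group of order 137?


Lagrange's theorem: |H| divides |G|
|G| = 137
Divisors of 137: 1, 137

Possible subgroup orders: {1, 137}


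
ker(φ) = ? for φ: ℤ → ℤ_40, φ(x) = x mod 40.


Kernel = preimage of identity
ker(φ) = {x ∈ ℤ : x ≡ 0 (mod 40)} = 40ℤ = {0, ±40, ±80, ...}

ker(φ) = 40ℤ


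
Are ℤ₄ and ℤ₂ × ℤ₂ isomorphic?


Comparing ℤ₄ and ℤ₂ × ℤ₂:
ℤ₄ has an element of order 4; ℤ₂×ℤ₂ has exponent 2

No, ℤ₄ ≇ ℤ₂ × ℤ₂


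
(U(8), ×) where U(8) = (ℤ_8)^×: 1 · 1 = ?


Operation: multiplication mod 8
1 · 1 = (a × b) mod 8 with a = 1, b = 1

1 · 1 = 1


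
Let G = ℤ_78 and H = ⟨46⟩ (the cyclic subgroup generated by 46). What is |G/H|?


|⟨46⟩| = n / gcd(46, 78) = 78 / 2 = 39
H is normal (ℤ_78 is abelian).
|G/H| = |G| / |H| = 78 / 39 = 2

|G/H| = 2


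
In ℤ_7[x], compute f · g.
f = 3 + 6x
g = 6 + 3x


Expand and collect like terms; reduce coefficients mod 7:
x^0: 3·6 = 18 ≡ 4 (mod 7)
x^1: 3·3 + 6·6 = 45 ≡ 3 (mod 7)
x^2: 6·3 = 18 ≡ 4 (mod 7)
Result: 4 + 3x + 4x^2

f · g = 4 + 3x + 4x^2


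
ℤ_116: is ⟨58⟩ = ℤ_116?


g generates ℤ_n iff gcd(g, n) = 1
gcd(58, 116) = 58
Since gcd = 58 ≠ 1, ⟨58⟩ has order 2 < 116, so 58 is not a generator.

No, 58 does not generate ℤ_116


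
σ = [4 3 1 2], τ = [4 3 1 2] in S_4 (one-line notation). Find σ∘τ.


σ∘τ: apply τ first, then σ
1 →τ 4 →σ 2
2 →τ 3 →σ 1
3 →τ 1 →σ 4
4 →τ 2 →σ 3

σ∘τ = [2 1 4 3]


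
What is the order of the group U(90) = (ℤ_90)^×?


U(n) is the group of units mod n; |U(n)| = φ(n)
|U(90)| = φ(90) = 24

|U(90) = (ℤ_90)^×| = 24


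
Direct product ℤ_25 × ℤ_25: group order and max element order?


|ℤ_25 × ℤ_25| = 25 × 25 = 625
Max element order = lcm(25,25) = 25
Cyclic? No (gcd=25)

|ℤ_25×ℤ_25| = 625, max element order = 25


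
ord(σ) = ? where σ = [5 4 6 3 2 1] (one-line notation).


Cycle decomposition: (1 5 2 4 3 6)
Cycle lengths: 6
Order = lcm(6) = 6

ord(σ) = 6


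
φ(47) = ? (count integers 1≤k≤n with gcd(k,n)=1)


Factor n: 47 = 47
φ(n) = n · ∏(1 - 1/p) over distinct primes p | n
φ(47) = 47 · (1 - 1/47) = 46

φ(47) = 46


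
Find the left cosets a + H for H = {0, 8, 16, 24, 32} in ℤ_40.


H = {0, 8, 16, 24, 32}, |H| = 5
Number of cosets = |G|/|H| = 40/5 = 8
0 + H = {0, 8, 16, 24, 32}
1 + H = {1, 9, 17, 25, 33}
2 + H = {2, 10, 18, 26, 34}
3 + H = {3, 11, 19, 27, 35}
4 + H = {4, 12, 20, 28, 36}
5 + H = {5, 13, 21, 29, 37}
6 + H = {6, 14, 22, 30, 38}
7 + H = {7, 15, 23, 31, 39}

Cosets: 0+H={0,8,16,24,32}; 1+H={1,9,17,25,33}; 2+H={2,10,18,26,34}; 3+H={3,11,19,27,35}; 4+H={4,12,20,28,36}; 5+H={5,13,21,29,37}; 6+H={6,14,22,30,38}; 7+H={7,15,23,31,39}


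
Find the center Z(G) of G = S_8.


Z(G) = {g ∈ G | gx = xg for all x ∈ G}
S_n is non-abelian for n ≥ 3; Z(S_8) is trivial

Z(S_8) = {e}


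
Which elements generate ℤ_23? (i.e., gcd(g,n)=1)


g generates ℤ_n iff gcd(g,n) = 1
Prime factors of 23: 23
Generators are g ∈ {1,...,22} not divisible by any of these primes.
Generators: {1, 2, 3, 4, 5, 6, 7, 8, 9, 10, 11, 12, 13, 14, 15, 16, 17, 18, 19, 20, 21, 22}
Number of generators = φ(23) = 22

Generators of ℤ_23 = {1, 2, 3, 4, 5, 6, 7, 8, 9, 10, 11, 12, 13, 14, 15, 16, 17, 18, 19, 20, 21, 22}


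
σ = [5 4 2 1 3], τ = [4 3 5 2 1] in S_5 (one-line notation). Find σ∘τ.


σ∘τ: apply τ first, then σ
1 →τ 4 →σ 1
2 →τ 3 →σ 2
3 →τ 5 →σ 3
4 →τ 2 →σ 4
5 →τ 1 →σ 5

σ∘τ = [1 2 3 4 5]


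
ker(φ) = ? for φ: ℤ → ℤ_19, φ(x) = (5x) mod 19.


Kernel = preimage of identity
ker(φ) = {x ∈ ℤ : 5x ≡ 0 (mod 19)}. gcd(5,19) = 1, so 5x ≡ 0 (mod 19) ⟺ x ≡ 0 (mod 19/1 = 19). Hence ker(φ) = 19ℤ

ker(φ) = 19ℤ


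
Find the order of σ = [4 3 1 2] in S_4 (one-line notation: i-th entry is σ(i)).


Cycle decomposition: (1 4 2 3)
Cycle lengths: 4
Order = lcm(4) = 4

ord(σ) = 4


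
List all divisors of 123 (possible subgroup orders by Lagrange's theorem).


Lagrange's theorem: |H| divides |G|
|G| = 123
Divisors of 123: 1, 3, 41, 123

Possible subgroup orders: {1, 3, 41, 123}


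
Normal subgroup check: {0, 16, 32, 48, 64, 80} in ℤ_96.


H = {0, 16, 32, 48, 64, 80} in ℤ_96
ℤ_96 is abelian; every subgroup of an abelian group is normal

Yes, normal subgroup


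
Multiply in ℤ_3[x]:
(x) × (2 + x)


Expand and collect like terms; reduce coefficients mod 3:
x^0: 0·2 = 0 ≡ 0 (mod 3)
x^1: 0·1 + 1·2 = 2 ≡ 2 (mod 3)
x^2: 1·1 = 1 ≡ 1 (mod 3)
Result: 2x + x^2

f · g = 2x + x^2


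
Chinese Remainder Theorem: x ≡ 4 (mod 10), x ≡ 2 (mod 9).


m₁ = 10, m₂ = 9, gcd = 1, so CRT applies. M = m₁·m₂ = 90
Let M₁ = M/m₁ = 9, M₂ = M/m₂ = 10
Find y₁ ≡ M₁⁻¹ (mod m₁): 9⁻¹ ≡ 9 (mod 10)
Find y₂ ≡ M₂⁻¹ (mod m₂): 10⁻¹ ≡ 1 (mod 9)
x = a₁·M₁·y₁ + a₂·M₂·y₂ = 4·9·9 + 2·10·1 = 344
Reduce mod 90: x ≡ 74
Check: 74 mod 10 = 4 ✓, 74 mod 9 = 2 ✓

x ≡ 74 (mod 90)


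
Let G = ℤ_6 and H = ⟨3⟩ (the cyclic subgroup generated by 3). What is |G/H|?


|⟨3⟩| = n / gcd(3, 6) = 6 / 3 = 2
H is normal (ℤ_6 is abelian).
|G/H| = |G| / |H| = 6 / 2 = 3

|G/H| = 3


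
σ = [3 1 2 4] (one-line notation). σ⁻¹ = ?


To find σ⁻¹, swap domain and range:
σ(1) = 3 → σ⁻¹(3) = 1
σ(2) = 1 → σ⁻¹(1) = 2
σ(3) = 2 → σ⁻¹(2) = 3
σ(4) = 4 → σ⁻¹(4) = 4

σ⁻¹ = [2 3 1 4]


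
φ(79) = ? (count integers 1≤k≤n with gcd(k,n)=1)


Factor n: 79 = 79
φ(n) = n · ∏(1 - 1/p) over distinct primes p | n
φ(79) = 79 · (1 - 1/79) = 78

φ(79) = 78


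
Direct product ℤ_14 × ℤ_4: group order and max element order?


|ℤ_14 × ℤ_4| = 14 × 4 = 56
Max element order = lcm(14,4) = 28
Cyclic? No (gcd=2)

|ℤ_14×ℤ_4| = 56, max element order = 28


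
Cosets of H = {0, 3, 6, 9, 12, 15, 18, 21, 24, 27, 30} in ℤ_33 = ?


H = {0, 3, 6, 9, 12, 15, 18, 21, 24, 27, 30}, |H| = 11
Number of cosets = |G|/|H| = 33/11 = 3
0 + H = {0, 3, 6, 9, 12, 15, 18, 21, 24, 27, 30}
1 + H = {1, 4, 7, 10, 13, 16, 19, 22, 25, 28, 31}
2 + H = {2, 5, 8, 11, 14, 17, 20, 23, 26, 29, 32}

Cosets: 0+H={0,3,6,9,12,15,18,21,24,27,30}; 1+H={1,4,7,10,13,16,19,22,25,28,31}; 2+H={2,5,8,11,14,17,20,23,26,29,32}


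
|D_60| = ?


|D_n| = 2n (n rotations and n reflections)
|D_60| = 2×60 = 120

|D_60| = 120


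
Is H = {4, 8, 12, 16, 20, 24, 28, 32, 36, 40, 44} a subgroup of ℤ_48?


Subgroup test for H = {4, 8, 12, 16, 20, 24, 28, 32, 36, 40, 44} in (ℤ_48, +):
(1) 0 ∈ H? No
(2) Closure: for all a,b ∈ H, (a+b) mod 48 ∈ H? No  [counterexample: 4 + 44 = 0 ∉ H]
(3) Inverses: for all a ∈ H, -a mod 48 ∈ H? Yes

No, H is not a subgroup of ℤ_48


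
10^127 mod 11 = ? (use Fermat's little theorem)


Fermat's little theorem: if p is prime and gcd(a,p)=1, then a^(p-1) ≡ 1 (mod p)
p = 11 is prime, gcd(10,11) = 1
Reduce exponent: 127 mod 10 = 7
So 10^127 ≡ 10^7 (mod 11)
10^7 mod 11 = 10

10^127 ≡ 10 (mod 11)


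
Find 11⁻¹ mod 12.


Use the extended Euclidean algorithm to write 1 = 11·s + 12·t; then s mod 12 is the inverse.
Euclidean algorithm:
  11 = 0·12 + 11
  12 = 1·11 + 1
  11 = 11·1 + 0
gcd(11,12) = 1
Back-substitution gives: 11·(-1) + 12·(1) = 1
So 11⁻¹ ≡ -1 ≡ 11 (mod 12)
Check: 11 × 11 = 121 ≡ 1 (mod 12) ✓

11⁻¹ ≡ 11 (mod 12)


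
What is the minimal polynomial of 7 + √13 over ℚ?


Let α = 7 + √13. Then α - 7 = √13, so (α - 7)² = 13, giving α² - 14α + 36 = 0. Degree 2 and α ∉ ℚ, so this is the minimal polynomial.

Minimal polynomial: x² - 14x + 36


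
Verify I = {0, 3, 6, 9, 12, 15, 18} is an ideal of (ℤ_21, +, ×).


Check ideal conditions for I = {0, 3, 6, 9, 12, 15, 18} in ℤ_21:
(1) I is an additive subgroup? Yes
(2) For r ∈ ℤ_21 and a ∈ I: r·a ∈ I? Yes

Yes, I is an ideal of ℤ_21


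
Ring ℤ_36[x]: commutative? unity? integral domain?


ℤ_36 has zero divisors (2·18 ≡ 0), and these lift to constant zero divisors in ℤ_36[x]; so not an integral domain
Commutative: Yes
Integral domain: No
Has unity: Yes

ℤ_36[x]: Commutative=Yes, Unity=Yes


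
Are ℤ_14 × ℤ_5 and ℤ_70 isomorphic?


Comparing ℤ_14 × ℤ_5 and ℤ_70:
gcd(14,5) = 1, so ℤ_14 × ℤ_5 ≅ ℤ_70 (CRT)

Yes, ℤ_14 × ℤ_5 ≅ ℤ_70


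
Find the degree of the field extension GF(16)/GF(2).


GF(16) = GF(2^4), so the extension degree is 4

[GF(16)/GF(2)] = 4


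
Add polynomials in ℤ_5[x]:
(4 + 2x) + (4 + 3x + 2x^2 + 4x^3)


Add coefficients mod 5:
x^0: 4 + 4 = 3 (mod 5)
x^1: 2 + 3 = 0 (mod 5)
x^2: 0 + 2 = 2 (mod 5)
x^3: 0 + 4 = 4 (mod 5)
Result: 3 + 2x^2 + 4x^3

f + g = 3 + 2x^2 + 4x^3


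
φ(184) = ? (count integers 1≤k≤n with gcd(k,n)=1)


Factor n: 184 = 2^3 × 23
φ(n) = n · ∏(1 - 1/p) over distinct primes p | n
φ(184) = 184 · (1 - 1/2) · (1 - 1/23) = 88

φ(184) = 88


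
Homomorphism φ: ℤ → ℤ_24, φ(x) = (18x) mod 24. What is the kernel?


Kernel = preimage of identity
ker(φ) = {x ∈ ℤ : 18x ≡ 0 (mod 24)}. gcd(18,24) = 6, so 18x ≡ 0 (mod 24) ⟺ x ≡ 0 (mod 24/6 = 4). Hence ker(φ) = 4ℤ

ker(φ) = 4ℤ


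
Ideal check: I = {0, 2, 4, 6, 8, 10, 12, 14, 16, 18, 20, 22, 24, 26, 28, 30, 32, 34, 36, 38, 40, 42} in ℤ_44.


Check ideal conditions for I = {0, 2, 4, 6, 8, 10, 12, 14, 16, 18, 20, 22, 24, 26, 28, 30, 32, 34, 36, 38, 40, 42} in ℤ_44:
(1) I is an additive subgroup? Yes
(2) For r ∈ ℤ_44 and a ∈ I: r·a ∈ I? Yes

Yes, I is an ideal of ℤ_44


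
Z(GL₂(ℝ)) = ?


Z(G) = {g ∈ G | gx = xg for all x ∈ G}
Only scalar multiples of the identity commute with all invertible matrices

Z(GL₂(ℝ)) = {aI : a ∈ ℝ, a ≠ 0}


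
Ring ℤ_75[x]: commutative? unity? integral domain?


ℤ_75 has zero divisors (3·25 ≡ 0), and these lift to constant zero divisors in ℤ_75[x]; so not an integral domain
Commutative: Yes
Integral domain: No
Has unity: Yes

ℤ_75[x]: Commutative=Yes, Unity=Yes


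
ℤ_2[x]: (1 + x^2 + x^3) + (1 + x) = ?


Add coefficients mod 2:
x^0: 1 + 1 = 0 (mod 2)
x^1: 0 + 1 = 1 (mod 2)
x^2: 1 + 0 = 1 (mod 2)
x^3: 1 + 0 = 1 (mod 2)
Result: x + x^2 + x^3

f + g = x + x^2 + x^3


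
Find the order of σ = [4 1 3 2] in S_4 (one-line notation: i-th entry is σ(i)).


Cycle decomposition: (1 4 2)
Cycle lengths: 3
Order = lcm(3) = 3

ord(σ) = 3


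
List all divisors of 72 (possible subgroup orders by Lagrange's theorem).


Lagrange's theorem: |H| divides |G|
|G| = 72
Divisors of 72: 1, 2, 3, 4, 6, 8, 9, 12, 18, 24, 36, 72

Possible subgroup orders: {1, 2, 3, 4, 6, 8, 9, 12, 18, 24, 36, 72}


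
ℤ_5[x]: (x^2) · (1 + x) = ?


Expand and collect like terms; reduce coefficients mod 5:
x^0: 0·1 = 0 ≡ 0 (mod 5)
x^1: 0·1 + 0·1 = 0 ≡ 0 (mod 5)
x^2: 0·1 + 1·1 = 1 ≡ 1 (mod 5)
x^3: 1·1 = 1 ≡ 1 (mod 5)
Result: x^2 + x^3

f · g = x^2 + x^3


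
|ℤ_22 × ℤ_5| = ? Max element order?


|ℤ_22 × ℤ_5| = 22 × 5 = 110
Max element order = lcm(22,5) = 110
Cyclic? Yes (gcd=1)

|ℤ_22×ℤ_5| = 110, max element order = 110


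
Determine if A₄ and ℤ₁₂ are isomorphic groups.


Comparing A₄ and ℤ₁₂:
A₄ is non-abelian, ℤ₁₂ is abelian

No, A₄ ≇ ℤ₁₂


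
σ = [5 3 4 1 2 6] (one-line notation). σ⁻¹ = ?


To find σ⁻¹, swap domain and range:
σ(1) = 5 → σ⁻¹(5) = 1
σ(2) = 3 → σ⁻¹(3) = 2
σ(3) = 4 → σ⁻¹(4) = 3
σ(4) = 1 → σ⁻¹(1) = 4
σ(5) = 2 → σ⁻¹(2) = 5
σ(6) = 6 → σ⁻¹(6) = 6

σ⁻¹ = [4 5 2 3 1 6]


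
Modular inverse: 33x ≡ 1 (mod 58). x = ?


Use the extended Euclidean algorithm to write 1 = 33·s + 58·t; then s mod 58 is the inverse.
Euclidean algorithm:
  33 = 0·58 + 33
  58 = 1·33 + 25
  33 = 1·25 + 8
  25 = 3·8 + 1
  8 = 8·1 + 0
gcd(33,58) = 1
Back-substitution gives: 33·(-7) + 58·(4) = 1
So 33⁻¹ ≡ -7 ≡ 51 (mod 58)
Check: 33 × 51 = 1683 ≡ 1 (mod 58) ✓

33⁻¹ ≡ 51 (mod 58)


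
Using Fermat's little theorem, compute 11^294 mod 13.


Fermat's little theorem: if p is prime and gcd(a,p)=1, then a^(p-1) ≡ 1 (mod p)
p = 13 is prime, gcd(11,13) = 1
Reduce exponent: 294 mod 12 = 6
So 11^294 ≡ 11^6 (mod 13)
11^6 mod 13 = 12

11^294 ≡ 12 (mod 13)


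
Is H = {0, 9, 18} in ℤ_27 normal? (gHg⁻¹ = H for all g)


H = {0, 9, 18} in ℤ_27
ℤ_27 is abelian; every subgroup of an abelian group is normal

Yes, normal subgroup


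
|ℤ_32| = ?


ℤ_n has n elements.

|ℤ_32| = 32


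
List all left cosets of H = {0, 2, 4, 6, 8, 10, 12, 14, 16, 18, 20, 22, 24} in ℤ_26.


H = {0, 2, 4, 6, 8, 10, 12, 14, 16, 18, 20, 22, 24}, |H| = 13
Number of cosets = |G|/|H| = 26/13 = 2
0 + H = {0, 2, 4, 6, 8, 10, 12, 14, 16, 18, 20, 22, 24}
1 + H = {1, 3, 5, 7, 9, 11, 13, 15, 17, 19, 21, 23, 25}

Cosets: 0+H={0,2,4,6,8,10,12,14,16,18,20,22,24}; 1+H={1,3,5,7,9,11,13,15,17,19,21,23,25}


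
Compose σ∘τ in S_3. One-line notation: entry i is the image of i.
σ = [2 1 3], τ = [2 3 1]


σ∘τ: apply τ first, then σ
1 →τ 2 →σ 1
2 →τ 3 →σ 3
3 →τ 1 →σ 2

σ∘τ = [1 3 2]


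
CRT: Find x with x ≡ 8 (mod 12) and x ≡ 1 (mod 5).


m₁ = 12, m₂ = 5, gcd = 1, so CRT applies. M = m₁·m₂ = 60
Let M₁ = M/m₁ = 5, M₂ = M/m₂ = 12
Find y₁ ≡ M₁⁻¹ (mod m₁): 5⁻¹ ≡ 5 (mod 12)
Find y₂ ≡ M₂⁻¹ (mod m₂): 12⁻¹ ≡ 3 (mod 5)
x = a₁·M₁·y₁ + a₂·M₂·y₂ = 8·5·5 + 1·12·3 = 236
Reduce mod 60: x ≡ 56
Check: 56 mod 12 = 8 ✓, 56 mod 5 = 1 ✓

x ≡ 56 (mod 60)


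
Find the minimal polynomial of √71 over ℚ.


√71 satisfies x² - 71 = 0, irreducible over ℚ since 71 is squarefree

Minimal polynomial: x² - 71


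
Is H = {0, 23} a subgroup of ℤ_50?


Subgroup test for H = {0, 23} in (ℤ_50, +):
(1) 0 ∈ H? Yes
(2) Closure: for all a,b ∈ H, (a+b) mod 50 ∈ H? No  [counterexample: 23 + 23 = 46 ∉ H]
(3) Inverses: for all a ∈ H, -a mod 50 ∈ H? No

No, H is not a subgroup of ℤ_50


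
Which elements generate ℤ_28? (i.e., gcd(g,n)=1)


g generates ℤ_n iff gcd(g,n) = 1
Prime factors of 28: 2, 7
Generators are g ∈ {1,...,27} not divisible by any of these primes.
Generators: {1, 3, 5, 9, 11, 13, 15, 17, 19, 23, 25, 27}
Number of generators = φ(28) = 12

Generators of ℤ_28 = {1, 3, 5, 9, 11, 13, 15, 17, 19, 23, 25, 27}


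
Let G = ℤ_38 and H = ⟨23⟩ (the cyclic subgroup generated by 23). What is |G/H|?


|⟨23⟩| = n / gcd(23, 38) = 38 / 1 = 38
H is normal (ℤ_38 is abelian).
|G/H| = |G| / |H| = 38 / 38 = 1

|G/H| = 1


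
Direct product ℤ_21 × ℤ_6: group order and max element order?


|ℤ_21 × ℤ_6| = 21 × 6 = 126
Max element order = lcm(21,6) = 42
Cyclic? No (gcd=3)

|ℤ_21×ℤ_6| = 126, max element order = 42


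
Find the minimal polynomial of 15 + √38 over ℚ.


Let α = 15 + √38. Then α - 15 = √38, so (α - 15)² = 38, giving α² - 30α + 187 = 0. Degree 2 and α ∉ ℚ, so this is the minimal polynomial.

Minimal polynomial: x² - 30x + 187


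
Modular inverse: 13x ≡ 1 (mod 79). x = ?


Use the extended Euclidean algorithm to write 1 = 13·s + 79·t; then s mod 79 is the inverse.
Euclidean algorithm:
  13 = 0·79 + 13
  79 = 6·13 + 1
  13 = 13·1 + 0
gcd(13,79) = 1
Back-substitution gives: 13·(-6) + 79·(1) = 1
So 13⁻¹ ≡ -6 ≡ 73 (mod 79)
Check: 13 × 73 = 949 ≡ 1 (mod 79) ✓

13⁻¹ ≡ 73 (mod 79)


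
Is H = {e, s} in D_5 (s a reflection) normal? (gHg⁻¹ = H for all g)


H = {e, s} in D_5 (s a reflection)
r·s·r⁻¹ = sr⁻² ≠ s for n ≥ 3, so {e, s} is not closed under conjugation

No, not a normal subgroup


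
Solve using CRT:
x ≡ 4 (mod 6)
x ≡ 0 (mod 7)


m₁ = 6, m₂ = 7, gcd = 1, so CRT applies. M = m₁·m₂ = 42
Let M₁ = M/m₁ = 7, M₂ = M/m₂ = 6
Find y₁ ≡ M₁⁻¹ (mod m₁): 7⁻¹ ≡ 1 (mod 6)
Find y₂ ≡ M₂⁻¹ (mod m₂): 6⁻¹ ≡ 6 (mod 7)
x = a₁·M₁·y₁ + a₂·M₂·y₂ = 4·7·1 + 0·6·6 = 28
Reduce mod 42: x ≡ 28
Check: 28 mod 6 = 4 ✓, 28 mod 7 = 0 ✓

x ≡ 28 (mod 42)


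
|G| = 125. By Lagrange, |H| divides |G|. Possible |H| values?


Lagrange's theorem: |H| divides |G|
|G| = 125
Divisors of 125: 1, 5, 25, 125

Possible subgroup orders: {1, 5, 25, 125}


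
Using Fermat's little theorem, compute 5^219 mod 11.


Fermat's little theorem: if p is prime and gcd(a,p)=1, then a^(p-1) ≡ 1 (mod p)
p = 11 is prime, gcd(5,11) = 1
Reduce exponent: 219 mod 10 = 9
So 5^219 ≡ 5^9 (mod 11)
5^9 mod 11 = 9

5^219 ≡ 9 (mod 11)


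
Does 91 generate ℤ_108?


g generates ℤ_n iff gcd(g, n) = 1
gcd(91, 108) = 1
Since gcd = 1, 91 is a generator.

Yes, 91 generates ℤ_108


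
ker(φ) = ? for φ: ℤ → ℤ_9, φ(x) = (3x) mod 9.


Kernel = preimage of identity
ker(φ) = {x ∈ ℤ : 3x ≡ 0 (mod 9)}. gcd(3,9) = 3, so 3x ≡ 0 (mod 9) ⟺ x ≡ 0 (mod 9/3 = 3). Hence ker(φ) = 3ℤ

ker(φ) = 3ℤ


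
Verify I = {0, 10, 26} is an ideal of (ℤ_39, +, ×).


Check ideal conditions for I = {0, 10, 26} in ℤ_39:
(1) I is an additive subgroup? No
(2) For r ∈ ℤ_39 and a ∈ I: r·a ∈ I? No  [counterexample: r=2, a=10, r·a mod 39 = 20 ∉ I]

No, I is not an ideal of ℤ_39


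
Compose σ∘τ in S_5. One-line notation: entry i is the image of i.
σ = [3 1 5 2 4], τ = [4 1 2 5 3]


σ∘τ: apply τ first, then σ
1 →τ 4 →σ 2
2 →τ 1 →σ 3
3 →τ 2 →σ 1
4 →τ 5 →σ 4
5 →τ 3 →σ 5

σ∘τ = [2 3 1 4 5]


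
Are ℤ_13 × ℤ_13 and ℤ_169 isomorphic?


Comparing ℤ_13 × ℤ_13 and ℤ_169:
gcd(13,13) = 13 ≠ 1. Max element order in ℤ_13×ℤ_13 is lcm(13,13) = 13 < 169, so it has no element of order 169

No, ℤ_13 × ℤ_13 ≇ ℤ_169


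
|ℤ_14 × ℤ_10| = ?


|A × B| = |A| · |B|
|ℤ_14 × ℤ_10| = 14 × 10 = 140

|ℤ_14 × ℤ_10| = 140


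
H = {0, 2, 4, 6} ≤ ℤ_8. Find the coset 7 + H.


7 + H = {7 + h (mod 8) : h ∈ H}
7+0=7, 7+2=1, 7+4=3, 7+6=5
7 + H = {1, 3, 5, 7} = 1 + H

7 + H = {1, 3, 5, 7}


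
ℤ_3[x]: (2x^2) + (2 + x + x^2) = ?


Add coefficients mod 3:
x^0: 0 + 2 = 2 (mod 3)
x^1: 0 + 1 = 1 (mod 3)
x^2: 2 + 1 = 0 (mod 3)
Result: 2 + x

f + g = 2 + x


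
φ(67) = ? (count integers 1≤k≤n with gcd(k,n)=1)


Factor n: 67 = 67
φ(n) = n · ∏(1 - 1/p) over distinct primes p | n
φ(67) = 67 · (1 - 1/67) = 66

φ(67) = 66


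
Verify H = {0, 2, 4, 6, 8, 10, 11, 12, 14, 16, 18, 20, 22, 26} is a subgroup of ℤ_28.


Subgroup test for H = {0, 2, 4, 6, 8, 10, 11, 12, 14, 16, 18, 20, 22, 26} in (ℤ_28, +):
(1) 0 ∈ H? Yes
(2) Closure: for all a,b ∈ H, (a+b) mod 28 ∈ H? No  [counterexample: 2 + 11 = 13 ∉ H]
(3) Inverses: for all a ∈ H, -a mod 28 ∈ H? No

No, H is not a subgroup of ℤ_28


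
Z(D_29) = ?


Z(G) = {g ∈ G | gx = xg for all x ∈ G}
For odd n, Z(D_n) = {e}: no nontrivial rotation commutes with all reflections

Z(D_29) = {e}
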